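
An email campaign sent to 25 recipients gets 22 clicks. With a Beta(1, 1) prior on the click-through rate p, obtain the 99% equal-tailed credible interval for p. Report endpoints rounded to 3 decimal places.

Posterior: Beta(1+22, 1+3) = Beta(23, 4).
Equal-tailed 99% interval: the 0.005 and 0.995 quantiles of Beta(23, 4).
Posterior mean ≈ 0.852, SD ≈ 0.067; a Normal approximation gives roughly [0.679, 1.025].
Exact: F⁻¹(0.005) = 0.638; F⁻¹(0.995) = 0.973.

[0.638, 0.973]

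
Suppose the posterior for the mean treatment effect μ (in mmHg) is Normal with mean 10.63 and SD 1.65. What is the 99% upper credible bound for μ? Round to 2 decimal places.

Need U with P(μ ≤ U) = 0.99: U = 10.63 + z_{0.01}·1.65.
z = 2.326; U = 10.63 + 2.326 × 1.65 = 14.47.

14.47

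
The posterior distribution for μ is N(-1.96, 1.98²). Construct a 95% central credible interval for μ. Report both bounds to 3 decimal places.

[-5.841, 1.921]

The posterior is symmetric, so the 95% equal-tailed interval is μ = -1.96 ± z·1.98 with z = 1.960.
Half-width: 1.960 × 1.98 = 3.881.
-1.96 − 3.881 = -5.841; -1.96 + 3.881 = 1.921.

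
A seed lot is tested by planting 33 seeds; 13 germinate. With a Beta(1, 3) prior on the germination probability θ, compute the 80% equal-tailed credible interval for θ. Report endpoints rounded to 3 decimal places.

Posterior: Beta(1+13, 3+20) = Beta(14, 23).
Equal-tailed 80% interval: the 0.1 and 0.9 quantiles of Beta(14, 23).
Posterior mean ≈ 0.378, SD ≈ 0.079; a Normal approximation gives roughly [0.278, 0.479].
Exact: F⁻¹(0.1) = 0.278; F⁻¹(0.9) = 0.481.

[0.278, 0.481]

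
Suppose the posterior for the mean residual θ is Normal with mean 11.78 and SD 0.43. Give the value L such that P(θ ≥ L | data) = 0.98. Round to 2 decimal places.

Need L with P(θ ≥ L) = 0.98: L = 11.78 − z_{0.02}·0.43.
z = 2.054; L = 11.78 − 2.054 × 0.43 = 10.90.

10.90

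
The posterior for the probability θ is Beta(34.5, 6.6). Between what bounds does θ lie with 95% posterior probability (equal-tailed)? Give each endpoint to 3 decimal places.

Posterior: Beta(34.5, 6.6).
Equal-tailed 95% interval: the 0.025 and 0.975 quantiles of Beta(34.5, 6.6).
Posterior mean ≈ 0.839, SD ≈ 0.057; a Normal approximation gives roughly [0.729, 0.950].
Exact: F⁻¹(0.025) = 0.714; F⁻¹(0.975) = 0.933.

[0.714, 0.933]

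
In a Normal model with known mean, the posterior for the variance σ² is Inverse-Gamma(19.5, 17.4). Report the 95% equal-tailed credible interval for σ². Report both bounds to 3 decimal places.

Inverse-Gamma(19.5, 17.4) quantiles: F⁻¹(0.025) and F⁻¹(0.975).
Equivalently, 1/σ² ~ Gamma(19.5, rate = 17.4); invert its 0.975 and 0.025 quantiles.
Posterior mean ≈ 0.941, SD ≈ 0.225; a Normal approximation gives roughly [0.500, 1.381].
Exact: lower = 0.599; upper = 1.471.

[0.599, 1.471]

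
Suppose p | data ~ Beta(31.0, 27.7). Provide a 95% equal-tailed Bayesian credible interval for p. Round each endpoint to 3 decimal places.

Posterior: Beta(31.0, 27.7).
Equal-tailed 95% interval: the 0.025 and 0.975 quantiles of Beta(31.0, 27.7).
Posterior mean ≈ 0.528, SD ≈ 0.065; a Normal approximation gives roughly [0.401, 0.655].
Exact: F⁻¹(0.025) = 0.401; F⁻¹(0.975) = 0.653.

[0.401, 0.653]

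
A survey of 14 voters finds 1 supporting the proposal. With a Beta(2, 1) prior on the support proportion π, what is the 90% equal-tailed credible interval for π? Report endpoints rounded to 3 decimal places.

[0.053, 0.344]

Posterior: Beta(2+1, 1+13) = Beta(3, 14).
Equal-tailed 90% interval: the 0.05 and 0.95 quantiles of Beta(3, 14).
Posterior mean ≈ 0.176, SD ≈ 0.090; a Normal approximation gives roughly [0.029, 0.324].
Exact: F⁻¹(0.05) = 0.053; F⁻¹(0.95) = 0.344.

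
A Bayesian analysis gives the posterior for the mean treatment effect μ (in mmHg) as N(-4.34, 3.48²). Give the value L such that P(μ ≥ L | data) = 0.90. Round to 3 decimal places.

Need L with P(μ ≥ L) = 0.90: L = -4.34 − z_{0.1}·3.48.
z = 1.282; L = -4.34 − 1.282 × 3.48 = -8.800.

-8.800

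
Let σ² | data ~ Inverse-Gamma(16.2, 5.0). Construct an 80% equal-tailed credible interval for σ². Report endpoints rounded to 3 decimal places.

[0.232, 0.442]

Inverse-Gamma(16.2, 5.0) quantiles: F⁻¹(0.1) and F⁻¹(0.9).
Equivalently, 1/σ² ~ Gamma(16.2, rate = 5.0); invert its 0.9 and 0.1 quantiles.
Posterior mean ≈ 0.329, SD ≈ 0.087; a Normal approximation gives roughly [0.217, 0.441].
Exact: lower = 0.232; upper = 0.442.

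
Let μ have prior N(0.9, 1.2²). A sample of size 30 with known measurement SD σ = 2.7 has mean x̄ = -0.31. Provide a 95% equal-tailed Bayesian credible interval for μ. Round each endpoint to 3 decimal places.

Posterior precision = 1/1.2² + 30/2.7² = 0.6944 + 4.1152 = 4.8097, so posterior SD = 0.4560.
Posterior mean = (0.9/1.2² + 30·-0.31/2.7²) / 4.8097 = -0.1353.
Interval: -0.1353 ± 1.960 × 0.4560 → [-1.029, 0.758].

[-1.029, 0.758]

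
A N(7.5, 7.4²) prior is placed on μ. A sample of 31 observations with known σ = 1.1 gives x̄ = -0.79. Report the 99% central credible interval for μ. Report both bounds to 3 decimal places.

[-1.293, -0.275]

Posterior precision = 1/7.4² + 31/1.1² = 0.0183 + 25.6198 = 25.6381, so posterior SD = 0.1975.
Posterior mean = (7.5/7.4² + 31·-0.79/1.1²) / 25.6381 = -0.7841.
Interval: -0.7841 ± 2.576 × 0.1975 → [-1.293, -0.275].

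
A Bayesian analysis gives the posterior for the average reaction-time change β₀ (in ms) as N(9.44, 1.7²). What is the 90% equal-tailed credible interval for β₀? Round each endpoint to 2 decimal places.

[6.64, 12.24]

The posterior is symmetric, so the 90% equal-tailed interval is β₀ = 9.44 ± z·1.7 with z = 1.645.
Half-width: 1.645 × 1.7 = 2.80.
9.44 − 2.80 = 6.64; 9.44 + 2.80 = 12.24.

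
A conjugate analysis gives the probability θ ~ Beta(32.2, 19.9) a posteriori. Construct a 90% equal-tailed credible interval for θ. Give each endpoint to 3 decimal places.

[0.506, 0.725]

Posterior: Beta(32.2, 19.9).
Equal-tailed 90% interval: the 0.05 and 0.95 quantiles of Beta(32.2, 19.9).
Posterior mean ≈ 0.618, SD ≈ 0.067; a Normal approximation gives roughly [0.508, 0.728].
Exact: F⁻¹(0.05) = 0.506; F⁻¹(0.95) = 0.725.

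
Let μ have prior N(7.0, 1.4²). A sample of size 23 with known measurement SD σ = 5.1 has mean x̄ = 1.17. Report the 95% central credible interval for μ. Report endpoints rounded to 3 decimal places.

Posterior precision = 1/1.4² + 23/5.1² = 0.5102 + 0.8843 = 1.3945, so posterior SD = 0.8468.
Posterior mean = (7.0/1.4² + 23·1.17/5.1²) / 1.3945 = 3.3030.
Interval: 3.3030 ± 1.960 × 0.8468 → [1.643, 4.963].

[1.643, 4.963]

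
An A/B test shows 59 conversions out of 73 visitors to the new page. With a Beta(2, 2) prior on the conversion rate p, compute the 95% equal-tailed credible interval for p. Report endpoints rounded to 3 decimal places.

Posterior: Beta(2+59, 2+14) = Beta(61, 16).
Equal-tailed 95% interval: the 0.025 and 0.975 quantiles of Beta(61, 16).
Posterior mean ≈ 0.792, SD ≈ 0.046; a Normal approximation gives roughly [0.702, 0.882].
Exact: F⁻¹(0.025) = 0.695; F⁻¹(0.975) = 0.875.

[0.695, 0.875]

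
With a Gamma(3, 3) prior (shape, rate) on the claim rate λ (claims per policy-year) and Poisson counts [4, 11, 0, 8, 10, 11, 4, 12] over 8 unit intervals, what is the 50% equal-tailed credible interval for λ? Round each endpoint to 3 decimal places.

[5.225, 6.196]

Posterior: Gamma(3+60, 3+8) = Gamma(63, 11) (shape, rate).
Equal-tailed 50% interval: Gamma(63, 11) quantiles at 0.25 and 0.75.
Posterior mean ≈ 5.727, SD ≈ 0.722; a Normal approximation gives roughly [5.241, 6.214].
Exact: lower = 5.225; upper = 6.196.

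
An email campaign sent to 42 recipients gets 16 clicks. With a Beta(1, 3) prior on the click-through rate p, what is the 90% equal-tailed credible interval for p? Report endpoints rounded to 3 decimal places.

[0.257, 0.489]

Posterior: Beta(1+16, 3+26) = Beta(17, 29).
Equal-tailed 90% interval: the 0.05 and 0.95 quantiles of Beta(17, 29).
Posterior mean ≈ 0.370, SD ≈ 0.070; a Normal approximation gives roughly [0.254, 0.485].
Exact: F⁻¹(0.05) = 0.257; F⁻¹(0.95) = 0.489.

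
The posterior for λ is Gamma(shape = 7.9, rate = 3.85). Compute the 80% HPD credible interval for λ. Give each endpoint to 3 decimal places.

The posterior is unimodal and skewed, so the HPD interval has equal density at both endpoints and is the shortest 80% interval.
Solving f(1.047) = f(2.828) with F(2.828) − F(1.047) = 0.80 gives [1.047, 2.828].
For comparison, the equal-tailed interval is [1.189, 3.025]; the HPD is narrower and shifted toward the mode.

[1.047, 2.828]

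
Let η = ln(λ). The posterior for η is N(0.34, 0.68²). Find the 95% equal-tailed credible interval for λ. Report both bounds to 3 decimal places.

On the log scale the 95% interval is 0.34 ± 1.960 × 0.68 = [-0.9928, 1.6728].
Exponentiate: [e^-0.9928, e^1.6728] = [0.371, 5.327].

[0.371, 5.327]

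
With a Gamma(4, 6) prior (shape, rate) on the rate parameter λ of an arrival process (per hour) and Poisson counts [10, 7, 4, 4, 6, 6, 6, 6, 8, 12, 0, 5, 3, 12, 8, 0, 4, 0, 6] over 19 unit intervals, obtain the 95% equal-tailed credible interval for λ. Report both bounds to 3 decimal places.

Posterior: Gamma(4+107, 6+19) = Gamma(111, 25) (shape, rate).
Equal-tailed 95% interval: Gamma(111, 25) quantiles at 0.025 and 0.975.
Posterior mean ≈ 4.440, SD ≈ 0.421; a Normal approximation gives roughly [3.614, 5.266].
Exact: lower = 3.653; upper = 5.303.

[3.653, 5.303]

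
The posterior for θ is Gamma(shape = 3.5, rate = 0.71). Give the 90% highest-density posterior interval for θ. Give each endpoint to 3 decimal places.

The posterior is unimodal and skewed, so the HPD interval has equal density at both endpoints and is the shortest 90% interval.
Solving f(0.954) = f(8.762) with F(8.762) − F(0.954) = 0.90 gives [0.954, 8.762].
For comparison, the equal-tailed interval is [1.526, 9.906]; the HPD is narrower and shifted toward the mode.

[0.954, 8.762]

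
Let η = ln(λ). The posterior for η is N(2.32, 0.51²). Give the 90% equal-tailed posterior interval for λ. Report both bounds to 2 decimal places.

On the log scale the 90% interval is 2.32 ± 1.645 × 0.51 = [1.4811, 3.1589].
Exponentiate: [e^1.4811, e^3.1589] = [4.40, 23.54].

[4.40, 23.54]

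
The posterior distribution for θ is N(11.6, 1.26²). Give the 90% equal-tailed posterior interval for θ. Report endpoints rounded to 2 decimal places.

The posterior is symmetric, so the 90% equal-tailed interval is θ = 11.6 ± z·1.26 with z = 1.645.
Half-width: 1.645 × 1.26 = 2.07.
11.6 − 2.07 = 9.53; 11.6 + 2.07 = 13.67.

[9.53, 13.67]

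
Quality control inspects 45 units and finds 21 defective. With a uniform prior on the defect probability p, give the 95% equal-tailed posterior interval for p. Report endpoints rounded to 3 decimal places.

Posterior: Beta(1+21, 1+24) = Beta(22, 25).
Equal-tailed 95% interval: the 0.025 and 0.975 quantiles of Beta(22, 25).
Posterior mean ≈ 0.468, SD ≈ 0.072; a Normal approximation gives roughly [0.327, 0.609].
Exact: F⁻¹(0.025) = 0.329; F⁻¹(0.975) = 0.610.

[0.329, 0.610]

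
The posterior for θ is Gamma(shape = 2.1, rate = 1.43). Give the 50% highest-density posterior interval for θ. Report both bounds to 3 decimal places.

The posterior is unimodal and skewed, so the HPD interval has equal density at both endpoints and is the shortest 50% interval.
Solving f(0.352) = f(1.430) with F(1.430) − F(0.352) = 0.50 gives [0.352, 1.430].
For comparison, the equal-tailed interval is [0.724, 1.971]; the HPD is narrower and shifted toward the mode.

[0.352, 1.430]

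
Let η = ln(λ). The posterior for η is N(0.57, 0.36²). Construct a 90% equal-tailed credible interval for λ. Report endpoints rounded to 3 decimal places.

On the log scale the 90% interval is 0.57 ± 1.645 × 0.36 = [-0.0221, 1.1621].
Exponentiate: [e^-0.0221, e^1.1621] = [0.978, 3.197].

[0.978, 3.197]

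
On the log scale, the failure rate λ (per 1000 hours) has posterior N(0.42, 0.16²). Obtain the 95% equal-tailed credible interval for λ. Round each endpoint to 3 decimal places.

On the log scale the 95% interval is 0.42 ± 1.960 × 0.16 = [0.1064, 0.7336].
Exponentiate: [e^0.1064, e^0.7336] = [1.112, 2.083].

[1.112, 2.083]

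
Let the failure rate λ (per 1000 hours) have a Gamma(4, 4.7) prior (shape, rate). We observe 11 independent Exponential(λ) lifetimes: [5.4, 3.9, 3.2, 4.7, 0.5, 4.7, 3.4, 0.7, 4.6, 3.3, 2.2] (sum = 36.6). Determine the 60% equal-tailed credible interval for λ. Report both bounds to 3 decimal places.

[0.283, 0.439]

Posterior: Gamma(4+11, 4.7+36.6) = Gamma(15, 41.3) (shape, rate).
Equal-tailed 60% interval: Gamma(15, 41.3) quantiles at 0.2 and 0.8.
Posterior mean ≈ 0.363, SD ≈ 0.094; a Normal approximation gives roughly [0.284, 0.442].
Exact: lower = 0.283; upper = 0.439.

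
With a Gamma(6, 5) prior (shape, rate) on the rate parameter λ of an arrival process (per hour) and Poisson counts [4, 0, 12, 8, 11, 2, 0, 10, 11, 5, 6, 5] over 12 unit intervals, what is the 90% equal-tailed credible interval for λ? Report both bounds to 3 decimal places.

[3.875, 5.603]

Posterior: Gamma(6+74, 5+12) = Gamma(80, 17) (shape, rate).
Equal-tailed 90% interval: Gamma(80, 17) quantiles at 0.05 and 0.95.
Posterior mean ≈ 4.706, SD ≈ 0.526; a Normal approximation gives roughly [3.840, 5.571].
Exact: lower = 3.875; upper = 5.603.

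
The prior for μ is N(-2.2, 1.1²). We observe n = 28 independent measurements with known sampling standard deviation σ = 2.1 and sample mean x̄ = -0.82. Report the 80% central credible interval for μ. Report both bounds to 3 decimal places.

Posterior precision = 1/1.1² + 28/2.1² = 0.8264 + 6.3492 = 7.1757, so posterior SD = 0.3733.
Posterior mean = (-2.2/1.1² + 28·-0.82/2.1²) / 7.1757 = -0.9789.
Interval: -0.9789 ± 1.282 × 0.3733 → [-1.457, -0.501].

[-1.457, -0.501]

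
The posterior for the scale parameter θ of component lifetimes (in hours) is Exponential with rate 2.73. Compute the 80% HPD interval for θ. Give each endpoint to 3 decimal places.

[0.000, 0.590]

The exponential density is strictly decreasing on [0, ∞), so the HPD interval is anchored at 0: [0, q] with P(θ ≤ q) = 0.80.
q = −ln(1 − 0.80) / 2.73 = 1.6094 / 2.73 = 0.590.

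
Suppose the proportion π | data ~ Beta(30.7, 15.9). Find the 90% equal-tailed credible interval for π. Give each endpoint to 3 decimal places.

[0.542, 0.768]

Posterior: Beta(30.7, 15.9).
Equal-tailed 90% interval: the 0.05 and 0.95 quantiles of Beta(30.7, 15.9).
Posterior mean ≈ 0.659, SD ≈ 0.069; a Normal approximation gives roughly [0.546, 0.772].
Exact: F⁻¹(0.05) = 0.542; F⁻¹(0.95) = 0.768.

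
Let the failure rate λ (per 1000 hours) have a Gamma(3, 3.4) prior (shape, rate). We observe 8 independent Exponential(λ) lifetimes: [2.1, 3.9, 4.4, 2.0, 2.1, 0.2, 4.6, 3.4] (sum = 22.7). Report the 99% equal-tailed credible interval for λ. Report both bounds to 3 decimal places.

Posterior: Gamma(3+8, 3.4+22.7) = Gamma(11, 26.1) (shape, rate).
Equal-tailed 99% interval: Gamma(11, 26.1) quantiles at 0.005 and 0.995.
Posterior mean ≈ 0.421, SD ≈ 0.127; a Normal approximation gives roughly [0.094, 0.749].
Exact: lower = 0.166; upper = 0.820.

[0.166, 0.820]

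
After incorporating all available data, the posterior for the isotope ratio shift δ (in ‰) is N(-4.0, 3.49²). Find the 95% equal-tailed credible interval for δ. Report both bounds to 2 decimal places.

[-10.84, 2.84]

The posterior is symmetric, so the 95% equal-tailed interval is δ = -4.0 ± z·3.49 with z = 1.960.
Half-width: 1.960 × 3.49 = 6.84.
-4.0 − 6.84 = -10.84; -4.0 + 6.84 = 2.84.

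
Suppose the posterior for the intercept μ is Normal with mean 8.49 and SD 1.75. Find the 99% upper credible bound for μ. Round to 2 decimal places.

Need U with P(μ ≤ U) = 0.99: U = 8.49 + z_{0.01}·1.75.
z = 2.326; U = 8.49 + 2.326 × 1.75 = 12.56.

12.56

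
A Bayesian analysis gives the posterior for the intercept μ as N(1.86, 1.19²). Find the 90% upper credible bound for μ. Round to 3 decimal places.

3.385

Need U with P(μ ≤ U) = 0.90: U = 1.86 + z_{0.1}·1.19.
z = 1.282; U = 1.86 + 1.282 × 1.19 = 3.385.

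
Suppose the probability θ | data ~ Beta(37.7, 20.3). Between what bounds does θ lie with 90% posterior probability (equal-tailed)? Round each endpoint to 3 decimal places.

[0.545, 0.749]

Posterior: Beta(37.7, 20.3).
Equal-tailed 90% interval: the 0.05 and 0.95 quantiles of Beta(37.7, 20.3).
Posterior mean ≈ 0.650, SD ≈ 0.062; a Normal approximation gives roughly [0.548, 0.752].
Exact: F⁻¹(0.05) = 0.545; F⁻¹(0.95) = 0.749.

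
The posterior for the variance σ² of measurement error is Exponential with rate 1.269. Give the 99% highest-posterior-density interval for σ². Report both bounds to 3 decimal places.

[0.000, 3.629]

The exponential density is strictly decreasing on [0, ∞), so the HPD interval is anchored at 0: [0, q] with P(σ² ≤ q) = 0.99.
q = −ln(1 − 0.99) / 1.269 = 4.6052 / 1.269 = 3.629.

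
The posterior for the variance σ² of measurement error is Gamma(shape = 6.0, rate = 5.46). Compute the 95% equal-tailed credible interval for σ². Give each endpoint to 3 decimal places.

Posterior: Gamma(shape 6.0, rate 5.46).
Equal-tailed 95% interval: Gamma(6.0, 5.46) quantiles at 0.025 and 0.975.
Posterior mean ≈ 1.099, SD ≈ 0.449; a Normal approximation gives roughly [0.220, 1.978].
Exact: lower = 0.403; upper = 2.137.

[0.403, 2.137]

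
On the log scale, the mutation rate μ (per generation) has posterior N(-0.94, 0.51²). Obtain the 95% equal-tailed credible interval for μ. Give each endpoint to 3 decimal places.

On the log scale the 95% interval is -0.94 ± 1.960 × 0.51 = [-1.9396, 0.0596].
Exponentiate: [e^-1.9396, e^0.0596] = [0.144, 1.061].

[0.144, 1.061]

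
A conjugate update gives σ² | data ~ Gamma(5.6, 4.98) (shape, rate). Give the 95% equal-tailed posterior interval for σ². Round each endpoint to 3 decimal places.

[0.395, 2.229]

Posterior: Gamma(shape 5.6, rate 4.98).
Equal-tailed 95% interval: Gamma(5.6, 4.98) quantiles at 0.025 and 0.975.
Posterior mean ≈ 1.124, SD ≈ 0.475; a Normal approximation gives roughly [0.193, 2.056].
Exact: lower = 0.395; upper = 2.229.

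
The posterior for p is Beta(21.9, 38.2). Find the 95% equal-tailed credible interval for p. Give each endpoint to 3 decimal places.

[0.248, 0.489]

Posterior: Beta(21.9, 38.2).
Equal-tailed 95% interval: the 0.025 and 0.975 quantiles of Beta(21.9, 38.2).
Posterior mean ≈ 0.364, SD ≈ 0.062; a Normal approximation gives roughly [0.244, 0.485].
Exact: F⁻¹(0.025) = 0.248; F⁻¹(0.975) = 0.489.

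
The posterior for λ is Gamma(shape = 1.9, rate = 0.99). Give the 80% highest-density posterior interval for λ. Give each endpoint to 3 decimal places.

The posterior is unimodal and skewed, so the HPD interval has equal density at both endpoints and is the shortest 80% interval.
Solving f(0.132) = f(2.961) with F(2.961) − F(0.132) = 0.80 gives [0.132, 2.961].
For comparison, the equal-tailed interval is [0.486, 3.778]; the HPD is narrower and shifted toward the mode.

[0.132, 2.961]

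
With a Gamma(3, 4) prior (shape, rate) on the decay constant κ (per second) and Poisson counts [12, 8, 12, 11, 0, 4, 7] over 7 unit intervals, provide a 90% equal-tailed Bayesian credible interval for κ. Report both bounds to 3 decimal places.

Posterior: Gamma(3+54, 4+7) = Gamma(57, 11) (shape, rate).
Equal-tailed 90% interval: Gamma(57, 11) quantiles at 0.05 and 0.95.
Posterior mean ≈ 5.182, SD ≈ 0.686; a Normal approximation gives roughly [4.053, 6.311].
Exact: lower = 4.107; upper = 6.360.

[4.107, 6.360]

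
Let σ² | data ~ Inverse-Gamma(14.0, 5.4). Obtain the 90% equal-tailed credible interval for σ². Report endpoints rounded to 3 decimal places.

[0.261, 0.638]

Inverse-Gamma(14.0, 5.4) quantiles: F⁻¹(0.05) and F⁻¹(0.95).
Equivalently, 1/σ² ~ Gamma(14.0, rate = 5.4); invert its 0.95 and 0.05 quantiles.
Posterior mean ≈ 0.415, SD ≈ 0.120; a Normal approximation gives roughly [0.218, 0.613].
Exact: lower = 0.261; upper = 0.638.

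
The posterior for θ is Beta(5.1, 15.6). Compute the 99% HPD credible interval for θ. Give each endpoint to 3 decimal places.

The posterior is unimodal and skewed, so the HPD interval has equal density at both endpoints and is the shortest 99% interval.
Solving f(0.051) = f(0.500) with F(0.500) − F(0.051) = 0.99 gives [0.051, 0.500].
For comparison, the equal-tailed interval is [0.062, 0.518]; the HPD is narrower and shifted toward the mode.

[0.051, 0.500]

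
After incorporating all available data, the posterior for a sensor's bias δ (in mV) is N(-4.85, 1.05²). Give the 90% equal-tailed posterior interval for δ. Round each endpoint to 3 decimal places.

The posterior is symmetric, so the 90% equal-tailed interval is δ = -4.85 ± z·1.05 with z = 1.645.
Half-width: 1.645 × 1.05 = 1.727.
-4.85 − 1.727 = -6.577; -4.85 + 1.727 = -3.123.

[-6.577, -3.123]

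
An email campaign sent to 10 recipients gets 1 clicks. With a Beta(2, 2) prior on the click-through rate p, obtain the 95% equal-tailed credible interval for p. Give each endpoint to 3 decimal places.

Posterior: Beta(2+1, 2+9) = Beta(3, 11).
Equal-tailed 95% interval: the 0.025 and 0.975 quantiles of Beta(3, 11).
Posterior mean ≈ 0.214, SD ≈ 0.106; a Normal approximation gives roughly [0.007, 0.422].
Exact: F⁻¹(0.025) = 0.050; F⁻¹(0.975) = 0.454.

[0.050, 0.454]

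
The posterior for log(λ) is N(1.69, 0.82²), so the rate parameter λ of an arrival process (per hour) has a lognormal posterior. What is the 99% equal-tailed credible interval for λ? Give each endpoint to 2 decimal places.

[0.66, 44.80]

On the log scale the 99% interval is 1.69 ± 2.576 × 0.82 = [-0.4222, 3.8022].
Exponentiate: [e^-0.4222, e^3.8022] = [0.66, 44.80].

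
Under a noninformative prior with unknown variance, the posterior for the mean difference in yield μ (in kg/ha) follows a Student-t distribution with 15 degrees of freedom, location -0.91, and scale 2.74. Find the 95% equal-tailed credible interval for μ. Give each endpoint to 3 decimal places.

[-6.750, 4.930]

The t_15 distribution is symmetric; the 95% interval is -0.91 ± t·2.74 with t_{0.975,15} = 2.131.
Half-width: 2.131 × 2.74 = 5.840.
-0.91 − 5.840 = -6.750; -0.91 + 5.840 = 4.930.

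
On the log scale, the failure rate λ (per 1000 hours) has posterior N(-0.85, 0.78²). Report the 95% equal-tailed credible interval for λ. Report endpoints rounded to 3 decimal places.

On the log scale the 95% interval is -0.85 ± 1.960 × 0.78 = [-2.3788, 0.6788].
Exponentiate: [e^-2.3788, e^0.6788] = [0.093, 1.971].

[0.093, 1.971]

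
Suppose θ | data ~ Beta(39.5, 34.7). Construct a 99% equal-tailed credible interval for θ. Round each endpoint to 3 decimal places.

[0.384, 0.677]

Posterior: Beta(39.5, 34.7).
Equal-tailed 99% interval: the 0.005 and 0.995 quantiles of Beta(39.5, 34.7).
Posterior mean ≈ 0.532, SD ≈ 0.058; a Normal approximation gives roughly [0.384, 0.681].
Exact: F⁻¹(0.005) = 0.384; F⁻¹(0.995) = 0.677.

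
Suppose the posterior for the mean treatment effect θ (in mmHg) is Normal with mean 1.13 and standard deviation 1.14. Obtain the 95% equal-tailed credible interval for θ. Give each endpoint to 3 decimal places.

The posterior is symmetric, so the 95% equal-tailed interval is θ = 1.13 ± z·1.14 with z = 1.960.
Half-width: 1.960 × 1.14 = 2.234.
1.13 − 2.234 = -1.104; 1.13 + 2.234 = 3.364.

[-1.104, 3.364]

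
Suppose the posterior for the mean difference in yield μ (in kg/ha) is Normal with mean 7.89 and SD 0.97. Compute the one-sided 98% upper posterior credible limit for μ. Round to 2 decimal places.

9.88

Need U with P(μ ≤ U) = 0.98: U = 7.89 + z_{0.02}·0.97.
z = 2.054; U = 7.89 + 2.054 × 0.97 = 9.88.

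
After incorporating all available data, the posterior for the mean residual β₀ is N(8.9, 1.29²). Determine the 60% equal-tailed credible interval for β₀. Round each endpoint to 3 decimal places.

The posterior is symmetric, so the 60% equal-tailed interval is β₀ = 8.9 ± z·1.29 with z = 0.842.
Half-width: 0.842 × 1.29 = 1.086.
8.9 − 1.086 = 7.814; 8.9 + 1.086 = 9.986.

[7.814, 9.986]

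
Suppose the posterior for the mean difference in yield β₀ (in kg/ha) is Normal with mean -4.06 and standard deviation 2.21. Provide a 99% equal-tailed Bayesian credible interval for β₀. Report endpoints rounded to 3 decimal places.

The posterior is symmetric, so the 99% equal-tailed interval is β₀ = -4.06 ± z·2.21 with z = 2.576.
Half-width: 2.576 × 2.21 = 5.693.
-4.06 − 5.693 = -9.753; -4.06 + 5.693 = 1.633.

[-9.753, 1.633]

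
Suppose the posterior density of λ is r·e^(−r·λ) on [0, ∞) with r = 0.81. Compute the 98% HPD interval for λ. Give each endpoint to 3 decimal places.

The exponential density is strictly decreasing on [0, ∞), so the HPD interval is anchored at 0: [0, q] with P(λ ≤ q) = 0.98.
q = −ln(1 − 0.98) / 0.81 = 3.9120 / 0.81 = 4.830.

[0.000, 4.830]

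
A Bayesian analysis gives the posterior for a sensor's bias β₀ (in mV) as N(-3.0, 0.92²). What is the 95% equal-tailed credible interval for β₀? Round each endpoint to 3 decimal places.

The posterior is symmetric, so the 95% equal-tailed interval is β₀ = -3.0 ± z·0.92 with z = 1.960.
Half-width: 1.960 × 0.92 = 1.803.
-3.0 − 1.803 = -4.803; -3.0 + 1.803 = -1.197.

[-4.803, -1.197]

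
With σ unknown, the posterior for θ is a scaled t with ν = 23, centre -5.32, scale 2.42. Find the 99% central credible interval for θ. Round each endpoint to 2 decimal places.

The t_23 distribution is symmetric; the 99% interval is -5.32 ± t·2.42 with t_{0.995,23} = 2.807.
Half-width: 2.807 × 2.42 = 6.79.
-5.32 − 6.79 = -12.11; -5.32 + 6.79 = 1.47.

[-12.11, 1.47]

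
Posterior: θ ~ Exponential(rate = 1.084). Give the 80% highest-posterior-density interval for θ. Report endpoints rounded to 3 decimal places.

[0.000, 1.485]

The exponential density is strictly decreasing on [0, ∞), so the HPD interval is anchored at 0: [0, q] with P(θ ≤ q) = 0.80.
q = −ln(1 − 0.80) / 1.084 = 1.6094 / 1.084 = 1.485.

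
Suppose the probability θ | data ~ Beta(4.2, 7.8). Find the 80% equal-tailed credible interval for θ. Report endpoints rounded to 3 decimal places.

[0.183, 0.529]

Posterior: Beta(4.2, 7.8).
Equal-tailed 80% interval: the 0.1 and 0.9 quantiles of Beta(4.2, 7.8).
Posterior mean ≈ 0.350, SD ≈ 0.132; a Normal approximation gives roughly [0.180, 0.520].
Exact: F⁻¹(0.1) = 0.183; F⁻¹(0.9) = 0.529.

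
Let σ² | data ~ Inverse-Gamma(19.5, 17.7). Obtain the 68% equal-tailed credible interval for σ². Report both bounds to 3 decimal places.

Inverse-Gamma(19.5, 17.7) quantiles: F⁻¹(0.16) and F⁻¹(0.84).
Equivalently, 1/σ² ~ Gamma(19.5, rate = 17.7); invert its 0.84 and 0.16 quantiles.
Posterior mean ≈ 0.957, SD ≈ 0.229; a Normal approximation gives roughly [0.729, 1.184].
Exact: lower = 0.742; upper = 1.169.

[0.742, 1.169]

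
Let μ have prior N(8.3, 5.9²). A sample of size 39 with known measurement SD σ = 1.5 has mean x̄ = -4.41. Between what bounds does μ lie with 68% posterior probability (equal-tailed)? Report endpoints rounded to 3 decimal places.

[-4.628, -4.150]

Posterior precision = 1/5.9² + 39/1.5² = 0.0287 + 17.3333 = 17.3621, so posterior SD = 0.2400.
Posterior mean = (8.3/5.9² + 39·-4.41/1.5²) / 17.3621 = -4.3890.
Interval: -4.3890 ± 0.994 × 0.2400 → [-4.628, -4.150].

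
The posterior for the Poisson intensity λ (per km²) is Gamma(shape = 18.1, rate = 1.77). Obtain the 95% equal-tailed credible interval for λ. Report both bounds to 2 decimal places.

[6.07, 15.45]

Posterior: Gamma(shape 18.1, rate 1.77).
Equal-tailed 95% interval: Gamma(18.1, 1.77) quantiles at 0.025 and 0.975.
Posterior mean ≈ 10.23, SD ≈ 2.40; a Normal approximation gives roughly [5.51, 14.94].
Exact: lower = 6.07; upper = 15.45.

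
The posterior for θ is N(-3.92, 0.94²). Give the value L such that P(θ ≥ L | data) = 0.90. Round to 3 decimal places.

-5.125

Need L with P(θ ≥ L) = 0.90: L = -3.92 − z_{0.1}·0.94.
z = 1.282; L = -3.92 − 1.282 × 0.94 = -5.125.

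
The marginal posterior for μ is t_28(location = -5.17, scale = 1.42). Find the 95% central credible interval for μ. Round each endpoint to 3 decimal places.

[-8.079, -2.261]

The t_28 distribution is symmetric; the 95% interval is -5.17 ± t·1.42 with t_{0.975,28} = 2.048.
Half-width: 2.048 × 1.42 = 2.909.
-5.17 − 2.909 = -8.079; -5.17 + 2.909 = -2.261.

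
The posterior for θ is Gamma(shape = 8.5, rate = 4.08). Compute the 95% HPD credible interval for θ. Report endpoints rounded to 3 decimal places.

[0.808, 3.507]

The posterior is unimodal and skewed, so the HPD interval has equal density at both endpoints and is the shortest 95% interval.
Solving f(0.808) = f(3.507) with F(3.507) − F(0.808) = 0.95 gives [0.808, 3.507].
For comparison, the equal-tailed interval is [0.927, 3.700]; the HPD is narrower and shifted toward the mode.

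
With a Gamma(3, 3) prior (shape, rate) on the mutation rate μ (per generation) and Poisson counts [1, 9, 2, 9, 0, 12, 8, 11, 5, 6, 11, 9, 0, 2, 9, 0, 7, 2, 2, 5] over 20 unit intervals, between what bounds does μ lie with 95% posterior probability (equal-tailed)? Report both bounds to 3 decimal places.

[4.049, 5.859]

Posterior: Gamma(3+110, 3+20) = Gamma(113, 23) (shape, rate).
Equal-tailed 95% interval: Gamma(113, 23) quantiles at 0.025 and 0.975.
Posterior mean ≈ 4.913, SD ≈ 0.462; a Normal approximation gives roughly [4.007, 5.819].
Exact: lower = 4.049; upper = 5.859.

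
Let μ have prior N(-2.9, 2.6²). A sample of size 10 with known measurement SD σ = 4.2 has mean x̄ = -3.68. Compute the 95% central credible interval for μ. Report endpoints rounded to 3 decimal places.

[-5.837, -1.200]

Posterior precision = 1/2.6² + 10/4.2² = 0.1479 + 0.5669 = 0.7148, so posterior SD = 1.1828.
Posterior mean = (-2.9/2.6² + 10·-3.68/4.2²) / 0.7148 = -3.5186.
Interval: -3.5186 ± 1.960 × 1.1828 → [-5.837, -1.200].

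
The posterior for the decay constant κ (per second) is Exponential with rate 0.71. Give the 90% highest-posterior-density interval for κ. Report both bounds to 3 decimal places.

The exponential density is strictly decreasing on [0, ∞), so the HPD interval is anchored at 0: [0, q] with P(κ ≤ q) = 0.90.
q = −ln(1 − 0.90) / 0.71 = 2.3026 / 0.71 = 3.243.

[0.000, 3.243]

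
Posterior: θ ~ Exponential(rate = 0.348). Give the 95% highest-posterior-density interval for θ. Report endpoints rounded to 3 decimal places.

[0.000, 8.608]

The exponential density is strictly decreasing on [0, ∞), so the HPD interval is anchored at 0: [0, q] with P(θ ≤ q) = 0.95.
q = −ln(1 − 0.95) / 0.348 = 2.9957 / 0.348 = 8.608.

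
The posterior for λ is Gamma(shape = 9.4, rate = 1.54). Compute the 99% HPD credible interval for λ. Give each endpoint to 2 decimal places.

[1.90, 11.91]

The posterior is unimodal and skewed, so the HPD interval has equal density at both endpoints and is the shortest 99% interval.
Solving f(1.90) = f(11.91) with F(11.91) − F(1.90) = 0.99 gives [1.90, 11.91].
For comparison, the equal-tailed interval is [2.18, 12.43]; the HPD is narrower and shifted toward the mode.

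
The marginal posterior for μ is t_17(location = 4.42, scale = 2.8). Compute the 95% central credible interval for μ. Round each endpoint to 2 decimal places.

[-1.49, 10.33]

The t_17 distribution is symmetric; the 95% interval is 4.42 ± t·2.8 with t_{0.975,17} = 2.110.
Half-width: 2.110 × 2.8 = 5.91.
4.42 − 5.91 = -1.49; 4.42 + 5.91 = 10.33.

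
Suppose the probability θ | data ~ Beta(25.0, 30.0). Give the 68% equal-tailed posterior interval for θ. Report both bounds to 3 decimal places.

Posterior: Beta(25.0, 30.0).
Equal-tailed 68% interval: the 0.16 and 0.84 quantiles of Beta(25.0, 30.0).
Posterior mean ≈ 0.455, SD ≈ 0.067; a Normal approximation gives roughly [0.388, 0.521].
Exact: F⁻¹(0.16) = 0.388; F⁻¹(0.84) = 0.521.

[0.388, 0.521]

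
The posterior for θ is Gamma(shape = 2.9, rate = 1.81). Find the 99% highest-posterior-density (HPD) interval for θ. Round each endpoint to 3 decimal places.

The posterior is unimodal and skewed, so the HPD interval has equal density at both endpoints and is the shortest 99% interval.
Solving f(0.062) = f(4.572) with F(4.572) − F(0.062) = 0.99 gives [0.062, 4.572].
For comparison, the equal-tailed interval is [0.171, 5.026]; the HPD is narrower and shifted toward the mode.

[0.062, 4.572]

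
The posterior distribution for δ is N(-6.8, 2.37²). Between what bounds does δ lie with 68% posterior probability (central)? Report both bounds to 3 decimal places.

The posterior is symmetric, so the 68% equal-tailed interval is δ = -6.8 ± z·2.37 with z = 0.994.
Half-width: 0.994 × 2.37 = 2.357.
-6.8 − 2.357 = -9.157; -6.8 + 2.357 = -4.443.

[-9.157, -4.443]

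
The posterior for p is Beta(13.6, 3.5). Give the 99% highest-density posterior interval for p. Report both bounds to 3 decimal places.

[0.529, 0.979]

The posterior is unimodal and skewed, so the HPD interval has equal density at both endpoints and is the shortest 99% interval.
Solving f(0.529) = f(0.979) with F(0.979) − F(0.529) = 0.99 gives [0.529, 0.979].
For comparison, the equal-tailed interval is [0.503, 0.967]; the HPD is narrower and shifted toward the mode.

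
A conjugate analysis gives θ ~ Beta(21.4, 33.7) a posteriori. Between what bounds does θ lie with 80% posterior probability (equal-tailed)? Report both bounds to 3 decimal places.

[0.305, 0.473]

Posterior: Beta(21.4, 33.7).
Equal-tailed 80% interval: the 0.1 and 0.9 quantiles of Beta(21.4, 33.7).
Posterior mean ≈ 0.388, SD ≈ 0.065; a Normal approximation gives roughly [0.305, 0.472].
Exact: F⁻¹(0.1) = 0.305; F⁻¹(0.9) = 0.473.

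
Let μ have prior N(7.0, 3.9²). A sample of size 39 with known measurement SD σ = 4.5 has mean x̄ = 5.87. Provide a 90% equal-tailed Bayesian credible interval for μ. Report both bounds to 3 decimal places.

Posterior precision = 1/3.9² + 39/4.5² = 0.0657 + 1.9259 = 1.9917, so posterior SD = 0.7086.
Posterior mean = (7.0/3.9² + 39·5.87/4.5²) / 1.9917 = 5.9073.
Interval: 5.9073 ± 1.645 × 0.7086 → [4.742, 7.073].

[4.742, 7.073]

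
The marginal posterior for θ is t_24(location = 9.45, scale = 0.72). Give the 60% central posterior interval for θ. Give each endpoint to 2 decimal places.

The t_24 distribution is symmetric; the 60% interval is 9.45 ± t·0.72 with t_{0.8,24} = 0.857.
Half-width: 0.857 × 0.72 = 0.62.
9.45 − 0.62 = 8.83; 9.45 + 0.62 = 10.07.

[8.83, 10.07]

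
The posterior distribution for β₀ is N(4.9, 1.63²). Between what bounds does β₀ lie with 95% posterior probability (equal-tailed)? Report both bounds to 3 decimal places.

The posterior is symmetric, so the 95% equal-tailed interval is β₀ = 4.9 ± z·1.63 with z = 1.960.
Half-width: 1.960 × 1.63 = 3.195.
4.9 − 3.195 = 1.705; 4.9 + 3.195 = 8.095.

[1.705, 8.095]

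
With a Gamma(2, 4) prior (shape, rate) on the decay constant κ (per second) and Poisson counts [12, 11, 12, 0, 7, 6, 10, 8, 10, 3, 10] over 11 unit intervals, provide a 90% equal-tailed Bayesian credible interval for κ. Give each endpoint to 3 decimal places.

Posterior: Gamma(2+89, 4+11) = Gamma(91, 15) (shape, rate).
Equal-tailed 90% interval: Gamma(91, 15) quantiles at 0.05 and 0.95.
Posterior mean ≈ 6.067, SD ≈ 0.636; a Normal approximation gives roughly [5.021, 7.113].
Exact: lower = 5.060; upper = 7.149.

[5.060, 7.149]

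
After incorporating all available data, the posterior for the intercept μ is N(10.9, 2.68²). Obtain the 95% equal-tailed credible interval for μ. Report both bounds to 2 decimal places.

The posterior is symmetric, so the 95% equal-tailed interval is μ = 10.9 ± z·2.68 with z = 1.960.
Half-width: 1.960 × 2.68 = 5.25.
10.9 − 5.25 = 5.65; 10.9 + 5.25 = 16.15.

[5.65, 16.15]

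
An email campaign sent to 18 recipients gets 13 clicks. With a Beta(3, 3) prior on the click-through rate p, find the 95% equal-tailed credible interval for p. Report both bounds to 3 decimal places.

[0.471, 0.836]

Posterior: Beta(3+13, 3+5) = Beta(16, 8).
Equal-tailed 95% interval: the 0.025 and 0.975 quantiles of Beta(16, 8).
Posterior mean ≈ 0.667, SD ≈ 0.094; a Normal approximation gives roughly [0.482, 0.851].
Exact: F⁻¹(0.025) = 0.471; F⁻¹(0.975) = 0.836.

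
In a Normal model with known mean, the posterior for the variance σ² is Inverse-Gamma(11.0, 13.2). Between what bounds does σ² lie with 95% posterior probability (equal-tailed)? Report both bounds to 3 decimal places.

Inverse-Gamma(11.0, 13.2) quantiles: F⁻¹(0.025) and F⁻¹(0.975).
Equivalently, 1/σ² ~ Gamma(11.0, rate = 13.2); invert its 0.975 and 0.025 quantiles.
Posterior mean ≈ 1.320, SD ≈ 0.440; a Normal approximation gives roughly [0.458, 2.182].
Exact: lower = 0.718; upper = 2.404.

[0.718, 2.404]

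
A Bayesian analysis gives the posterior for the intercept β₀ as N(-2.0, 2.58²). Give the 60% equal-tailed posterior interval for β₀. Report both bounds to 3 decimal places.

The posterior is symmetric, so the 60% equal-tailed interval is β₀ = -2.0 ± z·2.58 with z = 0.842.
Half-width: 0.842 × 2.58 = 2.171.
-2.0 − 2.171 = -4.171; -2.0 + 2.171 = 0.171.

[-4.171, 0.171]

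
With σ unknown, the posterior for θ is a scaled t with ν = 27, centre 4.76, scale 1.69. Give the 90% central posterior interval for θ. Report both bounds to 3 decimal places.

[1.881, 7.639]

The t_27 distribution is symmetric; the 90% interval is 4.76 ± t·1.69 with t_{0.95,27} = 1.703.
Half-width: 1.703 × 1.69 = 2.879.
4.76 − 2.879 = 1.881; 4.76 + 2.879 = 7.639.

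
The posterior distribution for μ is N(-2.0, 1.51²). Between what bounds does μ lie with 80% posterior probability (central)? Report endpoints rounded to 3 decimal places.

The posterior is symmetric, so the 80% equal-tailed interval is μ = -2.0 ± z·1.51 with z = 1.282.
Half-width: 1.282 × 1.51 = 1.935.
-2.0 − 1.935 = -3.935; -2.0 + 1.935 = -0.065.

[-3.935, -0.065]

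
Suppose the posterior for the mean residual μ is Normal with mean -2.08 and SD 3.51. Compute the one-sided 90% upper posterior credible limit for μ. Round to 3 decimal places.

Need U with P(μ ≤ U) = 0.90: U = -2.08 + z_{0.1}·3.51.
z = 1.282; U = -2.08 + 1.282 × 3.51 = 2.418.

2.418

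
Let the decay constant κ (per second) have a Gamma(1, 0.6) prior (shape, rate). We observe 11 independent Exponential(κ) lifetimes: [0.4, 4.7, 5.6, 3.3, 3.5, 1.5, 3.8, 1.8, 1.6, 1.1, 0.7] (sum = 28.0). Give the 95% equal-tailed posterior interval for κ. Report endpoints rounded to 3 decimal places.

[0.217, 0.688]

Posterior: Gamma(1+11, 0.6+28.0) = Gamma(12, 28.6) (shape, rate).
Equal-tailed 95% interval: Gamma(12, 28.6) quantiles at 0.025 and 0.975.
Posterior mean ≈ 0.420, SD ≈ 0.121; a Normal approximation gives roughly [0.182, 0.657].
Exact: lower = 0.217; upper = 0.688.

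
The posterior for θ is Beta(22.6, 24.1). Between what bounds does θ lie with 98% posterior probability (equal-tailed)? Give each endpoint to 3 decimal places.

Posterior: Beta(22.6, 24.1).
Equal-tailed 98% interval: the 0.01 and 0.99 quantiles of Beta(22.6, 24.1).
Posterior mean ≈ 0.484, SD ≈ 0.072; a Normal approximation gives roughly [0.316, 0.652].
Exact: F⁻¹(0.01) = 0.319; F⁻¹(0.99) = 0.651.

[0.319, 0.651]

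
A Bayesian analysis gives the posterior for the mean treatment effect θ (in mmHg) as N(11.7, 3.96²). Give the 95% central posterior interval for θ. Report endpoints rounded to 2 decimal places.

[3.94, 19.46]

The posterior is symmetric, so the 95% equal-tailed interval is θ = 11.7 ± z·3.96 with z = 1.960.
Half-width: 1.960 × 3.96 = 7.76.
11.7 − 7.76 = 3.94; 11.7 + 7.76 = 19.46.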